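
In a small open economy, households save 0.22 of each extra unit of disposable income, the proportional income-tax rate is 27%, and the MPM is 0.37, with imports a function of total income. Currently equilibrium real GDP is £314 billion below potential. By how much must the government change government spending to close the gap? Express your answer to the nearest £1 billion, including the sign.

MPC = 1 − MPS = 1 − 0.22 = 0.78.
Spending multiplier = 1/(1 − c(1−t) + m) = 1/(1 − 0.78×0.73 + 0.37) = 1/0.8006 ≈ 1.249.
Need ΔY = +£314 billion, so ΔG = ΔY/k = (+£314 billion) × 0.8006 ≈ +£251 billion.
The government should increase government spending by £251 billion.

+£251 billion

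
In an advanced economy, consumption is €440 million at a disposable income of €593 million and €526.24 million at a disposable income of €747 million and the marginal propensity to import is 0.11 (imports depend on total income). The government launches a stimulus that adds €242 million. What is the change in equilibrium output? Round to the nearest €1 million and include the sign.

MPC = ΔC/ΔYd = (526.24 − 440)/(747 − 593) = 86.24/154 = 0.56.
Expenditure multiplier = 1/(1 − c + m) = 1/(1 − 0.56 + 0.11) = 1/0.55 ≈ 1.818.
ΔY = k × ΔG = (+€242 million) / 0.55 = +€440 million.

+€440 million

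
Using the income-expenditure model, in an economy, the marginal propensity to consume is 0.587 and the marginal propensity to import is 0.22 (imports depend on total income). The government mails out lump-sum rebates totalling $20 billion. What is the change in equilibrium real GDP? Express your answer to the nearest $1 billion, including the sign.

A lump-sum tax change of −$20 billion shifts disposable income by +$20 billion; first-round consumption changes by −c × ΔT = −0.587 × (−$20 billion) = +$11.74 billion.
Expenditure multiplier = 1/(1 − c + m) = 1/(1 − 0.587 + 0.22) = 1/0.633 ≈ 1.58.
The tax multiplier is −c × k ≈ −0.927, so ΔY = k × (−c·ΔT) = (+$11.74 billion) / 0.633 ≈ +$19 billion.

+$19 billion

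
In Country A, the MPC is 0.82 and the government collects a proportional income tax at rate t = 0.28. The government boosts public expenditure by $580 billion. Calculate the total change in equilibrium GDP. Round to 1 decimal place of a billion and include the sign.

Expenditure multiplier = 1/(1 − c(1−t)) = 1/(1 − 0.82×0.72) = 1/0.4096 ≈ 2.441.
ΔY = k × ΔG = (+$580 billion) / 0.4096 ≈ +$1,416 billion.

+$1,416.0 billion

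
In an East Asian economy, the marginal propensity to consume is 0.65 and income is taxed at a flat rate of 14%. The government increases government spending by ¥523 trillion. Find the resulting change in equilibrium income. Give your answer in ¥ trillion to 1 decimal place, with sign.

Spending multiplier = 1/(1 − c(1−t)) = 1/(1 − 0.65×0.86) = 1/0.441 ≈ 2.268.
ΔY = k × ΔG = (+¥523 trillion) / 0.441 ≈ +¥1,185.9 trillion.

+¥1,185.9 trillion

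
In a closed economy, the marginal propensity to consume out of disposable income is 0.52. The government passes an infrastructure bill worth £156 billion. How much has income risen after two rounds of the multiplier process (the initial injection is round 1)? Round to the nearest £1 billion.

£237 billion

Round 1 adds ΔG = £156 billion; each later round is MPC = 0.52 times the previous.
After 2 rounds: 156 + 81.12 = ΔG·(1 − c^2)/(1 − c) = 156 × (1 − 0.2704)/0.48 ≈ £237 billion.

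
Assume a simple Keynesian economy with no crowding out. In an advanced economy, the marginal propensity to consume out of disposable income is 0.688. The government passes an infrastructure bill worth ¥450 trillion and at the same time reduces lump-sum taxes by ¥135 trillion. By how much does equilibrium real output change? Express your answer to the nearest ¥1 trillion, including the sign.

+¥1,740 trillion

Expenditure multiplier = 1/(1 − MPC) = 1/(1 − 0.688) = 1/0.312 ≈ 3.205.
ΔG contributes k·ΔG = (+¥450 trillion) / 0.312 ≈ +¥1,442.3 trillion.
ΔT of −¥135 trillion changes first-round spending by −c·ΔT = +¥92.88 trillion, contributing k·(−c·ΔT) = (+¥92.88 trillion) / 0.312 ≈ +¥297.7 trillion.
Net ΔY = k(ΔG − c·ΔT) = (+¥542.88 trillion) / 0.312 = +¥1,740 trillion.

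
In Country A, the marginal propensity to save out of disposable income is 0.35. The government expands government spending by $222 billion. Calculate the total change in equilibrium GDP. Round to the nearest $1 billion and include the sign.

+$634 billion

MPC = 1 − MPS = 1 − 0.35 = 0.65.
Spending multiplier = 1/(1 − MPC) = 1/(1 − 0.65) = 1/0.35 ≈ 2.857.
ΔY = k × ΔG = (+$222 billion) / 0.35 ≈ +$634 billion.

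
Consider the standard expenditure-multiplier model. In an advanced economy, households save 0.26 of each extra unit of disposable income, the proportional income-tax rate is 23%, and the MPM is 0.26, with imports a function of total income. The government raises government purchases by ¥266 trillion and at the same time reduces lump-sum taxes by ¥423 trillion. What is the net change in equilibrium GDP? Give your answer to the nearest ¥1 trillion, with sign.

MPC = 1 − MPS = 1 − 0.26 = 0.74.
Expenditure multiplier = 1/(1 − c(1−t) + m) = 1/(1 − 0.74×0.77 + 0.26) = 1/0.6902 ≈ 1.449.
ΔG contributes k·ΔG = (+¥266 trillion) / 0.6902 ≈ +¥385.4 trillion.
ΔT of −¥423 trillion changes first-round spending by −c·ΔT = +¥313.02 trillion, contributing k·(−c·ΔT) = (+¥313.02 trillion) / 0.6902 ≈ +¥453.5 trillion.
Net ΔY = k(ΔG − c·ΔT) = (+¥579.02 trillion) / 0.6902 ≈ +¥839 trillion.

+¥839 trillion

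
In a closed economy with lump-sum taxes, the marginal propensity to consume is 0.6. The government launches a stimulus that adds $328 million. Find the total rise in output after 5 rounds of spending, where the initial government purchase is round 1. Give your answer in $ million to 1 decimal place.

Round 1 adds ΔG = $328 million; each later round is MPC = 0.6 times the previous.
After 5 rounds: 328 + 196.8 + 118.08 + 70.848 + 42.5088 = ΔG·(1 − c^5)/(1 − c) = 328 × (1 − 0.07776)/0.4 ≈ $756.2 million.

$756.2 million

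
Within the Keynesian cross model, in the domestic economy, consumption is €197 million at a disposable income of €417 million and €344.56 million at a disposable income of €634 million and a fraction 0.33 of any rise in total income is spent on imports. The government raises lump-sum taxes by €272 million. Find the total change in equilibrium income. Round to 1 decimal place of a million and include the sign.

−€284.6 million

MPC = ΔC/ΔYd = (344.56 − 197)/(634 − 417) = 147.56/217 = 0.68.
A lump-sum tax change of +€272 million shifts disposable income by −€272 million; first-round consumption changes by −c × ΔT = −0.68 × (+€272 million) = −€184.96 million.
Expenditure multiplier = 1/(1 − c + m) = 1/(1 − 0.68 + 0.33) = 1/0.65 ≈ 1.538.
The tax multiplier is −c × k ≈ −1.046, so ΔY = k × (−c·ΔT) = (−€184.96 million) / 0.65 ≈ −€284.6 million.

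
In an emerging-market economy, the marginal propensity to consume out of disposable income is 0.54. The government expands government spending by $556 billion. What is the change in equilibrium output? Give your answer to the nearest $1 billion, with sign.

+$1,209 billion

Spending multiplier = 1/(1 − MPC) = 1/(1 − 0.54) = 1/0.46 ≈ 2.174.
ΔY = k × ΔG = (+$556 billion) / 0.46 ≈ +$1,209 billion.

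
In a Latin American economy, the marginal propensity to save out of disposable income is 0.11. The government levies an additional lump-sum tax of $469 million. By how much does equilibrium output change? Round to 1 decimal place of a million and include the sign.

MPC = 1 − MPS = 1 − 0.11 = 0.89.
A lump-sum tax change of +$469 million shifts disposable income by −$469 million; first-round consumption changes by −c × ΔT = −0.89 × (+$469 million) = −$417.41 million.
Expenditure multiplier = 1/(1 − MPC) = 1/(1 − 0.89) = 1/0.11 ≈ 9.091.
The tax multiplier is −c × k ≈ −8.091, so ΔY = k × (−c·ΔT) = (−$417.41 million) / 0.11 ≈ −$3,794.6 million.

−$3,794.6 million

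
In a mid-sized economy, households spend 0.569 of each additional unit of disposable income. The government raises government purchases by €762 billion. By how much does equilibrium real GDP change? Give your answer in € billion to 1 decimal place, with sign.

+€1,768.0 billion

Expenditure multiplier = 1/(1 − MPC) = 1/(1 − 0.569) = 1/0.431 ≈ 2.32.
ΔY = k × ΔG = (+€762 billion) / 0.431 ≈ +€1,768 billion.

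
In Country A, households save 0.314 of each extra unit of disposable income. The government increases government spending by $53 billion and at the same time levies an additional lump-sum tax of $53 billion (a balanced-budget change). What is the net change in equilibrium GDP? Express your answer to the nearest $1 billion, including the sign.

+$53 billion

MPC = 1 − MPS = 1 − 0.314 = 0.686.
Expenditure multiplier = 1/(1 − MPC) = 1/(1 − 0.686) = 1/0.314 ≈ 3.185.
ΔG contributes k·ΔG = (+$53 billion) / 0.314 ≈ +$168.8 billion.
ΔT of +$53 billion changes first-round spending by −c·ΔT = −$36.358 billion, contributing k·(−c·ΔT) = (−$36.358 billion) / 0.314 ≈ −$115.8 billion.
With ΔG = ΔT and no other leakages, the balanced-budget multiplier is 1, so ΔY = ΔG = +$53 billion.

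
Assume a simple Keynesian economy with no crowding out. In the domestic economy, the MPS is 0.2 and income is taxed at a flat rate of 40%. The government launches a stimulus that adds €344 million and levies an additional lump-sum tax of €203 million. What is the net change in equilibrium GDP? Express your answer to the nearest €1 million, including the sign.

+€349 million

MPC = 1 − MPS = 1 − 0.2 = 0.8.
Expenditure multiplier = 1/(1 − c(1−t)) = 1/(1 − 0.8×0.6) = 1/0.52 ≈ 1.923.
ΔG contributes k·ΔG = (+€344 million) / 0.52 ≈ +€661.5 million.
ΔT of +€203 million changes first-round spending by −c·ΔT = −€162.4 million, contributing k·(−c·ΔT) = (−€162.4 million) / 0.52 ≈ −€312.3 million.
Net ΔY = k(ΔG − c·ΔT) = (+€181.6 million) / 0.52 ≈ +€349 million.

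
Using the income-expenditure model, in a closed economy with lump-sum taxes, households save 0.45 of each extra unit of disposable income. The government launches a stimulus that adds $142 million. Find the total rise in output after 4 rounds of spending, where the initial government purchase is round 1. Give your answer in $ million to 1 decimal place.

MPC = 1 − MPS = 1 − 0.45 = 0.55.
Round 1 adds ΔG = $142 million; each later round is MPC = 0.55 times the previous.
After 4 rounds: 142 + 78.1 + 42.955 + 23.62525 = ΔG·(1 − c^4)/(1 − c) = 142 × (1 − 0.09150625)/0.45 ≈ $286.7 million.

$286.7 million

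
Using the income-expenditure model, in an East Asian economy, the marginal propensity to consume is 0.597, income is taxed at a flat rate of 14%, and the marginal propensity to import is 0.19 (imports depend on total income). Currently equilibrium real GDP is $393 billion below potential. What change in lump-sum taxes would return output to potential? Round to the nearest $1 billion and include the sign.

Spending multiplier = 1/(1 − c(1−t) + m) = 1/(1 − 0.597×0.86 + 0.19) = 1/0.67658 ≈ 1.478.
Tax multiplier = −c·k = −0.597/0.67658 ≈ −0.882. Need ΔY = +$393 billion, so ΔT = ΔY/(−c·k) = −(+$393 billion) × 0.67658 / 0.597 ≈ −$445 billion.
The government should cut lump-sum taxes by $445 billion.

−$445 billion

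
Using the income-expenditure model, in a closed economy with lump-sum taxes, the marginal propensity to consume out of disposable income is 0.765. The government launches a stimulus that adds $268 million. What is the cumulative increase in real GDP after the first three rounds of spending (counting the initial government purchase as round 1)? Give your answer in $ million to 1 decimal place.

Round 1 adds ΔG = $268 million; each later round is MPC = 0.765 times the previous.
After 3 rounds: 268 + 205.02 + 156.8403 = ΔG·(1 − c^3)/(1 − c) = 268 × (1 − 0.447697125)/0.235 ≈ $629.9 million.

$629.9 million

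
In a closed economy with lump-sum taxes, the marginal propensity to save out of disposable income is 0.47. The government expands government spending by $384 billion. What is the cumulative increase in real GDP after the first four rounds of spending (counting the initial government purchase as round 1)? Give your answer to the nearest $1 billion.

$753 billion

MPC = 1 − MPS = 1 − 0.47 = 0.53.
Round 1 adds ΔG = $384 billion; each later round is MPC = 0.53 times the previous.
After 4 rounds: 384 + 203.52 + 107.8656 + 57.168768 = ΔG·(1 − c^4)/(1 − c) = 384 × (1 − 0.07890481)/0.47 ≈ $753 billion.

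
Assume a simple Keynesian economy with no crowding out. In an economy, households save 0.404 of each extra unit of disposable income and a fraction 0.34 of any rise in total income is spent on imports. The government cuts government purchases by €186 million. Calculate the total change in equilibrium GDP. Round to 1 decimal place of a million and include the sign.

−€250.0 million

MPC = 1 − MPS = 1 − 0.404 = 0.596.
Government-spending multiplier = 1/(1 − c + m) = 1/(1 − 0.596 + 0.34) = 1/0.744 ≈ 1.344.
ΔY = k × ΔG = (−€186 million) / 0.744 = −€250 million.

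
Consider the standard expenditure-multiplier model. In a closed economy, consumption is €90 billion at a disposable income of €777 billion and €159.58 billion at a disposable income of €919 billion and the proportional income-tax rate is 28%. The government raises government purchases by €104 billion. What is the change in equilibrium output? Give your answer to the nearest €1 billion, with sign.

MPC = ΔC/ΔYd = (159.58 − 90)/(919 − 777) = 69.58/142 = 0.49.
Government-spending multiplier = 1/(1 − c(1−t)) = 1/(1 − 0.49×0.72) = 1/0.6472 ≈ 1.545.
ΔY = k × ΔG = (+€104 billion) / 0.6472 ≈ +€161 billion.

+€161 billion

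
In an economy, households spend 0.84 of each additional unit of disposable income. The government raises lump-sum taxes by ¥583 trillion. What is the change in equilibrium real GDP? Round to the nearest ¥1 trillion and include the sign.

A lump-sum tax change of +¥583 trillion shifts disposable income by −¥583 trillion; first-round consumption changes by −c × ΔT = −0.84 × (+¥583 trillion) = −¥489.72 trillion.
Expenditure multiplier = 1/(1 − MPC) = 1/(1 − 0.84) = 1/0.16 = 6.25.
The tax multiplier is −c × k = −5.25, so ΔY = k × (−c·ΔT) = (−¥489.72 trillion) / 0.16 ≈ −¥3,061 trillion.

−¥3,061 trillion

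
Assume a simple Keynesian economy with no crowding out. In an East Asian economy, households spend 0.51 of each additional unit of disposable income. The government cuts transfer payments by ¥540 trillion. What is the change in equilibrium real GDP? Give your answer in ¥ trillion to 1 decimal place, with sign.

The transfer change shifts disposable income by −¥540 trillion, so first-round consumption changes by c·ΔTR = 0.51 × (−¥540 trillion) = −¥275.4 trillion.
Expenditure multiplier = 1/(1 − MPC) = 1/(1 − 0.51) = 1/0.49 ≈ 2.041.
The transfer multiplier is c × k ≈ 1.041, so ΔY = k × (c·ΔTR) = (−¥275.4 trillion) / 0.49 ≈ −¥562 trillion.

−¥562.0 trillion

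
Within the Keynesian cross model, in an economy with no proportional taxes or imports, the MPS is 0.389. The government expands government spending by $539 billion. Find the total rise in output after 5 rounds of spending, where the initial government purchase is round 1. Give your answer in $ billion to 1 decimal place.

MPC = 1 − MPS = 1 − 0.389 = 0.611.
Round 1 adds ΔG = $539 billion; each later round is MPC = 0.611 times the previous.
After 5 rounds: 539 + 329.329 + 201.220019 + 122.945431609 + 75.119658713099 = ΔG·(1 − c^5)/(1 − c) = 539 × (1 − 0.085154195684051)/0.389 ≈ $1,267.6 billion.

$1,267.6 billion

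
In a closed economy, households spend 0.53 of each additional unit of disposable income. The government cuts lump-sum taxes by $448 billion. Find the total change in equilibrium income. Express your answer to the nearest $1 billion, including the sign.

+$505 billion

A lump-sum tax change of −$448 billion shifts disposable income by +$448 billion; first-round consumption changes by −c × ΔT = −0.53 × (−$448 billion) = +$237.44 billion.
Expenditure multiplier = 1/(1 − MPC) = 1/(1 − 0.53) = 1/0.47 ≈ 2.128.
The tax multiplier is −c × k ≈ −1.128, so ΔY = k × (−c·ΔT) = (+$237.44 billion) / 0.47 ≈ +$505 billion.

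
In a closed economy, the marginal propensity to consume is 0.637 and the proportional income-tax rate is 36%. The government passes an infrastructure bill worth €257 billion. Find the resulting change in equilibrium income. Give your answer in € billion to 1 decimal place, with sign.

Expenditure multiplier = 1/(1 − c(1−t)) = 1/(1 − 0.637×0.64) = 1/0.59232 ≈ 1.688.
ΔY = k × ΔG = (+€257 billion) / 0.59232 ≈ +€433.9 billion.

+€433.9 billion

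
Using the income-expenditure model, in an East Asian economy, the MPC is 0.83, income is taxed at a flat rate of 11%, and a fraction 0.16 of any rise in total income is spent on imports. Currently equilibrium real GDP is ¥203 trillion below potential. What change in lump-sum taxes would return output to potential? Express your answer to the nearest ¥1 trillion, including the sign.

−¥103 trillion

Spending multiplier = 1/(1 − c(1−t) + m) = 1/(1 − 0.83×0.89 + 0.16) = 1/0.4213 ≈ 2.374.
Tax multiplier = −c·k = −0.83/0.4213 ≈ −1.97. Need ΔY = +¥203 trillion, so ΔT = ΔY/(−c·k) = −(+¥203 trillion) × 0.4213 / 0.83 ≈ −¥103 trillion.
The government should cut lump-sum taxes by ¥103 trillion.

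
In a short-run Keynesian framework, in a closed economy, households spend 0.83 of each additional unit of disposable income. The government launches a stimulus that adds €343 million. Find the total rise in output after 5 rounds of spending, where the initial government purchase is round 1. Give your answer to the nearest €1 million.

Round 1 adds ΔG = €343 million; each later round is MPC = 0.83 times the previous.
After 5 rounds: 343 + 284.69 + 236.2927 + 196.122941 + 162.78204103 = ΔG·(1 − c^5)/(1 − c) = 343 × (1 − 0.3939040643)/0.17 ≈ €1,223 million.

€1,223 million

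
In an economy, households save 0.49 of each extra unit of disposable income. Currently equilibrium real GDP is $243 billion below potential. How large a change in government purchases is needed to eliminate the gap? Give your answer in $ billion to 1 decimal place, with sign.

MPC = 1 − MPS = 1 − 0.49 = 0.51.
Spending multiplier = 1/(1 − MPC) = 1/(1 − 0.51) = 1/0.49 ≈ 2.041.
Need ΔY = +$243 billion, so ΔG = ΔY/k = (+$243 billion) × 0.49 ≈ +$119.1 billion.
The government should increase government purchases by $119.1 billion.

+$119.1 billion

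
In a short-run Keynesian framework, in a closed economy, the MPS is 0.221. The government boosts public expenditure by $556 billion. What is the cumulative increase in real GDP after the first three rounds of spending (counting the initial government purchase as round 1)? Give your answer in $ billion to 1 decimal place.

MPC = 1 − MPS = 1 − 0.221 = 0.779.
Round 1 adds ΔG = $556 billion; each later round is MPC = 0.779 times the previous.
After 3 rounds: 556 + 433.124 + 337.403596 = ΔG·(1 − c^3)/(1 − c) = 556 × (1 − 0.472729139)/0.221 ≈ $1,326.5 billion.

$1,326.5 billion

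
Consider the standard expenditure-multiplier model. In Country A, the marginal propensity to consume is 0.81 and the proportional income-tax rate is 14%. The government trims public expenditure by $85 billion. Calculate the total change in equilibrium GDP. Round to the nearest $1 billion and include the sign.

Expenditure multiplier = 1/(1 − c(1−t)) = 1/(1 − 0.81×0.86) = 1/0.3034 ≈ 3.296.
ΔY = k × ΔG = (−$85 billion) / 0.3034 ≈ −$280 billion.

−$280 billion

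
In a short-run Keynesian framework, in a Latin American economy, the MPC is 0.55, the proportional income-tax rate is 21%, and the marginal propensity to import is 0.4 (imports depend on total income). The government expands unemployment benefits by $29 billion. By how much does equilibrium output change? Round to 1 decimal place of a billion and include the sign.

The transfer change shifts disposable income by +$29 billion, so first-round consumption changes by c·ΔTR = 0.55 × (+$29 billion) = +$15.95 billion.
Expenditure multiplier = 1/(1 − c(1−t) + m) = 1/(1 − 0.55×0.79 + 0.4) = 1/0.9655 ≈ 1.036.
The transfer multiplier is c × k ≈ 0.57, so ΔY = k × (c·ΔTR) = (+$15.95 billion) / 0.9655 ≈ +$16.5 billion.

+$16.5 billion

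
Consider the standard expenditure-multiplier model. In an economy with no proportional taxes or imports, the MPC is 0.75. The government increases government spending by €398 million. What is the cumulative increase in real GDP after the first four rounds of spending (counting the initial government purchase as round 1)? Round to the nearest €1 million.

€1,088 million

Round 1 adds ΔG = €398 million; each later round is MPC = 0.75 times the previous.
After 4 rounds: 398 + 298.5 + 223.875 + 167.90625 = ΔG·(1 − c^4)/(1 − c) = 398 × (1 − 0.31640625)/0.25 ≈ €1,088 million.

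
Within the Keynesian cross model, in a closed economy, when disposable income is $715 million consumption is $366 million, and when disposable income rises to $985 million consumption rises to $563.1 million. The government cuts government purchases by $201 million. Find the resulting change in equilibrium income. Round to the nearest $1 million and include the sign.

MPC = ΔC/ΔYd = (563.1 − 366)/(985 − 715) = 197.1/270 = 0.73.
Spending multiplier = 1/(1 − MPC) = 1/(1 − 0.73) = 1/0.27 ≈ 3.704.
ΔY = k × ΔG = (−$201 million) / 0.27 ≈ −$744 million.

−$744 million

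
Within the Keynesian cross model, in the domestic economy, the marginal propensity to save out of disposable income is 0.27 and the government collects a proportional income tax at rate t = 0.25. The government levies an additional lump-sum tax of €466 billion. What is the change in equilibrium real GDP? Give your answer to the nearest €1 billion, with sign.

MPC = 1 − MPS = 1 − 0.27 = 0.73.
A lump-sum tax change of +€466 billion shifts disposable income by −€466 billion; first-round consumption changes by −c × ΔT = −0.73 × (+€466 billion) = −€340.18 billion.
Expenditure multiplier = 1/(1 − c(1−t)) = 1/(1 − 0.73×0.75) = 1/0.4525 ≈ 2.21.
The tax multiplier is −c × k ≈ −1.613, so ΔY = k × (−c·ΔT) = (−€340.18 billion) / 0.4525 ≈ −€752 billion.

−€752 billion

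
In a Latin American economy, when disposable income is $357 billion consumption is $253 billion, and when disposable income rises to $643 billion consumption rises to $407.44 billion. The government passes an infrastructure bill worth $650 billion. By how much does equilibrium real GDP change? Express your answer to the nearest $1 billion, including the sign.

+$1,413 billion

MPC = ΔC/ΔYd = (407.44 − 253)/(643 − 357) = 154.44/286 = 0.54.
Expenditure multiplier = 1/(1 − MPC) = 1/(1 − 0.54) = 1/0.46 ≈ 2.174.
ΔY = k × ΔG = (+$650 billion) / 0.46 ≈ +$1,413 billion.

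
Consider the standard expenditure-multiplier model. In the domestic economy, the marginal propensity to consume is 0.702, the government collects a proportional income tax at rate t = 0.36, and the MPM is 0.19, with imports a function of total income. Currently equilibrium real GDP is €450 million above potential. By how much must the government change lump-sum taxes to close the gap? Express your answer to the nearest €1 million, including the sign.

+€475 million

Spending multiplier = 1/(1 − c(1−t) + m) = 1/(1 − 0.702×0.64 + 0.19) = 1/0.74072 ≈ 1.35.
Tax multiplier = −c·k = −0.702/0.74072 ≈ −0.948. Need ΔY = −€450 million, so ΔT = ΔY/(−c·k) = −(−€450 million) × 0.74072 / 0.702 ≈ +€475 million.
The government should raise lump-sum taxes by €475 million.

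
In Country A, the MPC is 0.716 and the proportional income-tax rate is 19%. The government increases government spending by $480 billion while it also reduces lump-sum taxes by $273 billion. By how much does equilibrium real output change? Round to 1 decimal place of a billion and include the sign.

+$1,608.1 billion

Expenditure multiplier = 1/(1 − c(1−t)) = 1/(1 − 0.716×0.81) = 1/0.42004 ≈ 2.381.
ΔG contributes k·ΔG = (+$480 billion) / 0.42004 ≈ +$1,142.7 billion.
ΔT of −$273 billion changes first-round spending by −c·ΔT = +$195.468 billion, contributing k·(−c·ΔT) = (+$195.468 billion) / 0.42004 ≈ +$465.4 billion.
Net ΔY = k(ΔG − c·ΔT) = (+$675.468 billion) / 0.42004 ≈ +$1,608.1 billion.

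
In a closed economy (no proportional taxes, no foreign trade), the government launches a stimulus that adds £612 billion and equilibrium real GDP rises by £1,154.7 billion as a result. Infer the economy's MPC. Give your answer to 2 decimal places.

0.47

Implied spending multiplier k = ΔY/ΔG = 1,154.7/612 ≈ 1.8868.
Since k = 1/(1 − MPC), MPC = 1 − 1/k = 1 − ΔG/ΔY = 1 − 612/1,154.7 ≈ 0.47.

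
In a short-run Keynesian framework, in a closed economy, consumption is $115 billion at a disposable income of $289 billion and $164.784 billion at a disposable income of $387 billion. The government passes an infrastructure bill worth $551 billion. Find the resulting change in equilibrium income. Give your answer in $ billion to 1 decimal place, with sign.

MPC = ΔC/ΔYd = (164.784 − 115)/(387 − 289) = 49.784/98 = 0.508.
Government-spending multiplier = 1/(1 − MPC) = 1/(1 − 0.508) = 1/0.492 ≈ 2.033.
ΔY = k × ΔG = (+$551 billion) / 0.492 ≈ +$1,119.9 billion.

+$1,119.9 billion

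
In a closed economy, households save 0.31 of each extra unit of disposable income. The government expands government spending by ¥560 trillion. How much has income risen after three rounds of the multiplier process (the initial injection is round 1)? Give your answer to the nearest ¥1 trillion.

¥1,213 trillion

MPC = 1 − MPS = 1 − 0.31 = 0.69.
Round 1 adds ΔG = ¥560 trillion; each later round is MPC = 0.69 times the previous.
After 3 rounds: 560 + 386.4 + 266.616 = ΔG·(1 − c^3)/(1 − c) = 560 × (1 − 0.328509)/0.31 ≈ ¥1,213 trillion.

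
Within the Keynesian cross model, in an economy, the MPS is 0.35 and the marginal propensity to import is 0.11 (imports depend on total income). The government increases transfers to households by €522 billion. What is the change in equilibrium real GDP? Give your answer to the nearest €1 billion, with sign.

MPC = 1 − MPS = 1 − 0.35 = 0.65.
The transfer change shifts disposable income by +€522 billion, so first-round consumption changes by c·ΔTR = 0.65 × (+€522 billion) = +€339.3 billion.
Expenditure multiplier = 1/(1 − c + m) = 1/(1 − 0.65 + 0.11) = 1/0.46 ≈ 2.174.
The transfer multiplier is c × k ≈ 1.413, so ΔY = k × (c·ΔTR) = (+€339.3 billion) / 0.46 ≈ +€738 billion.

+€738 billion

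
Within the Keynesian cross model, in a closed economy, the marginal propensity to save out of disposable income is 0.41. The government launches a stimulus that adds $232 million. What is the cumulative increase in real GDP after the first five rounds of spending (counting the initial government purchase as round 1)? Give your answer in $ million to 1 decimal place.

MPC = 1 − MPS = 1 − 0.41 = 0.59.
Round 1 adds ΔG = $232 million; each later round is MPC = 0.59 times the previous.
After 5 rounds: 232 + 136.88 + 80.7592 + 47.647928 + 28.11227752 = ΔG·(1 − c^5)/(1 − c) = 232 × (1 − 0.0714924299)/0.41 ≈ $525.4 million.

$525.4 million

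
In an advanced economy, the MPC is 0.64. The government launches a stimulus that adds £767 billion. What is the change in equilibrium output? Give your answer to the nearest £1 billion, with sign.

+£2,131 billion

Spending multiplier = 1/(1 − MPC) = 1/(1 − 0.64) = 1/0.36 ≈ 2.778.
ΔY = k × ΔG = (+£767 billion) / 0.36 ≈ +£2,131 billion.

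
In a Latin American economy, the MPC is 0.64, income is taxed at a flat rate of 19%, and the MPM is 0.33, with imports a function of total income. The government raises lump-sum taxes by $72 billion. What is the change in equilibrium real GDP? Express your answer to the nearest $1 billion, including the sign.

A lump-sum tax change of +$72 billion shifts disposable income by −$72 billion; first-round consumption changes by −c × ΔT = −0.64 × (+$72 billion) = −$46.08 billion.
Expenditure multiplier = 1/(1 − c(1−t) + m) = 1/(1 − 0.64×0.81 + 0.33) = 1/0.8116 ≈ 1.232.
The tax multiplier is −c × k ≈ −0.789, so ΔY = k × (−c·ΔT) = (−$46.08 billion) / 0.8116 ≈ −$57 billion.

−$57 billion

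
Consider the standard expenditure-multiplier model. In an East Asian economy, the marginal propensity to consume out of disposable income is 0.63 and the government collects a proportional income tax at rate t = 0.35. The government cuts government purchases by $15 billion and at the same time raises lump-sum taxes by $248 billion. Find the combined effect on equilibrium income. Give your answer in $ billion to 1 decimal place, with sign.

−$290.0 billion

Expenditure multiplier = 1/(1 − c(1−t)) = 1/(1 − 0.63×0.65) = 1/0.5905 ≈ 1.693.
ΔG contributes k·ΔG = (−$15 billion) / 0.5905 ≈ −$25.4 billion.
ΔT of +$248 billion changes first-round spending by −c·ΔT = −$156.24 billion, contributing k·(−c·ΔT) = (−$156.24 billion) / 0.5905 ≈ −$264.6 billion.
Net ΔY = k(ΔG − c·ΔT) = (−$171.24 billion) / 0.5905 ≈ −$290 billion.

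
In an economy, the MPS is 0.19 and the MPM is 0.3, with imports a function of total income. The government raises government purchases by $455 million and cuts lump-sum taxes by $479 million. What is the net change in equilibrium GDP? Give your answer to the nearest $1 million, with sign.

+$1,720 million

MPC = 1 − MPS = 1 − 0.19 = 0.81.
Expenditure multiplier = 1/(1 − c + m) = 1/(1 − 0.81 + 0.3) = 1/0.49 ≈ 2.041.
ΔG contributes k·ΔG = (+$455 million) / 0.49 ≈ +$928.6 million.
ΔT of −$479 million changes first-round spending by −c·ΔT = +$387.99 million, contributing k·(−c·ΔT) = (+$387.99 million) / 0.49 ≈ +$791.8 million.
Net ΔY = k(ΔG − c·ΔT) = (+$842.99 million) / 0.49 ≈ +$1,720 million.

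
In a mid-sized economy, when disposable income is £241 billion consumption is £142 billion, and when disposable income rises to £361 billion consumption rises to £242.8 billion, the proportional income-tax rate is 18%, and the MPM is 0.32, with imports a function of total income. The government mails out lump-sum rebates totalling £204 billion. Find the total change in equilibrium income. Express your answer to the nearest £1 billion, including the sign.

+£271 billion

MPC = ΔC/ΔYd = (242.8 − 142)/(361 − 241) = 100.8/120 = 0.84.
A lump-sum tax change of −£204 billion shifts disposable income by +£204 billion; first-round consumption changes by −c × ΔT = −0.84 × (−£204 billion) = +£171.36 billion.
Expenditure multiplier = 1/(1 − c(1−t) + m) = 1/(1 − 0.84×0.82 + 0.32) = 1/0.6312 ≈ 1.584.
The tax multiplier is −c × k ≈ −1.331, so ΔY = k × (−c·ΔT) = (+£171.36 billion) / 0.6312 ≈ +£271 billion.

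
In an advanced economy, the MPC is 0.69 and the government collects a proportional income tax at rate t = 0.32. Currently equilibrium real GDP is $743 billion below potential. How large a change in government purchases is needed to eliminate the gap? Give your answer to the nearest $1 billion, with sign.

Spending multiplier = 1/(1 − c(1−t)) = 1/(1 − 0.69×0.68) = 1/0.5308 ≈ 1.884.
Need ΔY = +$743 billion, so ΔG = ΔY/k = (+$743 billion) × 0.5308 ≈ +$394 billion.
The government should increase government purchases by $394 billion.

+$394 billion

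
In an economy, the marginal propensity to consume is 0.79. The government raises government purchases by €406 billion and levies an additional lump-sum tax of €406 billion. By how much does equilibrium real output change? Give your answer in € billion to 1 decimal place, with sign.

Expenditure multiplier = 1/(1 − MPC) = 1/(1 − 0.79) = 1/0.21 ≈ 4.762.
ΔG contributes k·ΔG = (+€406 billion) / 0.21 ≈ +€1,933.3 billion.
ΔT of +€406 billion changes first-round spending by −c·ΔT = −€320.74 billion, contributing k·(−c·ΔT) = (−€320.74 billion) / 0.21 ≈ −€1,527.3 billion.
With ΔG = ΔT and no other leakages, the balanced-budget multiplier is 1, so ΔY = ΔG = +€406 billion.

+€406.0 billion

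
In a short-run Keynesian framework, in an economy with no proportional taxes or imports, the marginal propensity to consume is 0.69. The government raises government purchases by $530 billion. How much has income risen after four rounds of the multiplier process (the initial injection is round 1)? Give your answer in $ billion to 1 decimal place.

$1,322.1 billion

Round 1 adds ΔG = $530 billion; each later round is MPC = 0.69 times the previous.
After 4 rounds: 530 + 365.7 + 252.333 + 174.10977 = ΔG·(1 − c^4)/(1 − c) = 530 × (1 − 0.22667121)/0.31 ≈ $1,322.1 billion.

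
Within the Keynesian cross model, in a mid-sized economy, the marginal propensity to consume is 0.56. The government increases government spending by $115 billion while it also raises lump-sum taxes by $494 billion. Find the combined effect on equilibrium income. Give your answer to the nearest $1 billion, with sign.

Expenditure multiplier = 1/(1 − MPC) = 1/(1 − 0.56) = 1/0.44 ≈ 2.273.
ΔG contributes k·ΔG = (+$115 billion) / 0.44 ≈ +$261.4 billion.
ΔT of +$494 billion changes first-round spending by −c·ΔT = −$276.64 billion, contributing k·(−c·ΔT) = (−$276.64 billion) / 0.44 ≈ −$628.7 billion.
Net ΔY = k(ΔG − c·ΔT) = (−$161.64 billion) / 0.44 ≈ −$367 billion.

−$367 billion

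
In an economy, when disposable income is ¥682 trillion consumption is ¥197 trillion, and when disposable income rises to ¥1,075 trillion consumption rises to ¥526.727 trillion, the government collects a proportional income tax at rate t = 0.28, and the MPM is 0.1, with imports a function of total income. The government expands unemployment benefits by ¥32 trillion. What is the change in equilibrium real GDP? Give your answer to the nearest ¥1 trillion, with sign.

MPC = ΔC/ΔYd = (526.727 − 197)/(1,075 − 682) = 329.727/393 = 0.839.
The transfer change shifts disposable income by +¥32 trillion, so first-round consumption changes by c·ΔTR = 0.839 × (+¥32 trillion) = +¥26.848 trillion.
Expenditure multiplier = 1/(1 − c(1−t) + m) = 1/(1 − 0.839×0.72 + 0.1) = 1/0.49592 ≈ 2.016.
The transfer multiplier is c × k ≈ 1.692, so ΔY = k × (c·ΔTR) = (+¥26.848 trillion) / 0.49592 ≈ +¥54 trillion.

+¥54 trillion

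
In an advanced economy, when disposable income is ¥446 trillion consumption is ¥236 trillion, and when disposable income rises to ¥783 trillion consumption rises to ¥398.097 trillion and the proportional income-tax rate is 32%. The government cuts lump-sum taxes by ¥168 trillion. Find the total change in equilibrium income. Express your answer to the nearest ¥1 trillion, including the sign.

MPC = ΔC/ΔYd = (398.097 − 236)/(783 − 446) = 162.097/337 = 0.481.
A lump-sum tax change of −¥168 trillion shifts disposable income by +¥168 trillion; first-round consumption changes by −c × ΔT = −0.481 × (−¥168 trillion) = +¥80.808 trillion.
Expenditure multiplier = 1/(1 − c(1−t)) = 1/(1 − 0.481×0.68) = 1/0.67292 ≈ 1.486.
The tax multiplier is −c × k ≈ −0.715, so ΔY = k × (−c·ΔT) = (+¥80.808 trillion) / 0.67292 ≈ +¥120 trillion.

+¥120 trillion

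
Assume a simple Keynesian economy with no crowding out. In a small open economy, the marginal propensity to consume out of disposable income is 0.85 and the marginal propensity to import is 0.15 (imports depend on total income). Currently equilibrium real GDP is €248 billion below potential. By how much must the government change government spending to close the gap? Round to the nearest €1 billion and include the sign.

Spending multiplier = 1/(1 − c + m) = 1/(1 − 0.85 + 0.15) = 1/0.3 ≈ 3.333.
Need ΔY = +€248 billion, so ΔG = ΔY/k = (+€248 billion) × 0.3 ≈ +€74 billion.
The government should increase government spending by €74 billion.

+€74 billion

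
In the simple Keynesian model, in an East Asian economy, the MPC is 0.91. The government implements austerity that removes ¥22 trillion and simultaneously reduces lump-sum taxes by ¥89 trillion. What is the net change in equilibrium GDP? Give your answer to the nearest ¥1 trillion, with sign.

Expenditure multiplier = 1/(1 − MPC) = 1/(1 − 0.91) = 1/0.09 ≈ 11.111.
ΔG contributes k·ΔG = (−¥22 trillion) / 0.09 ≈ −¥244.4 trillion.
ΔT of −¥89 trillion changes first-round spending by −c·ΔT = +¥80.99 trillion, contributing k·(−c·ΔT) = (+¥80.99 trillion) / 0.09 ≈ +¥899.9 trillion.
Net ΔY = k(ΔG − c·ΔT) = (+¥58.99 trillion) / 0.09 ≈ +¥655 trillion.

+¥655 trillion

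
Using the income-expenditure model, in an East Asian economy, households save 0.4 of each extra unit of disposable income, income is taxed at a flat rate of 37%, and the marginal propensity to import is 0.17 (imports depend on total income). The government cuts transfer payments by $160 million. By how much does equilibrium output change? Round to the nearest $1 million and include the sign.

MPC = 1 − MPS = 1 − 0.4 = 0.6.
The transfer change shifts disposable income by −$160 million, so first-round consumption changes by c·ΔTR = 0.6 × (−$160 million) = −$96 million.
Expenditure multiplier = 1/(1 − c(1−t) + m) = 1/(1 − 0.6×0.63 + 0.17) = 1/0.792 ≈ 1.263.
The transfer multiplier is c × k ≈ 0.758, so ΔY = k × (c·ΔTR) = (−$96 million) / 0.792 ≈ −$121 million.

−$121 million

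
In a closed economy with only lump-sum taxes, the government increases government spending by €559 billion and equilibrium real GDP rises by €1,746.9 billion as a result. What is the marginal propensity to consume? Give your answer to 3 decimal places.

0.680

Implied spending multiplier k = ΔY/ΔG = 1,746.9/559 ≈ 3.125.
Since k = 1/(1 − MPC), MPC = 1 − 1/k = 1 − ΔG/ΔY = 1 − 559/1,746.9 ≈ 0.680.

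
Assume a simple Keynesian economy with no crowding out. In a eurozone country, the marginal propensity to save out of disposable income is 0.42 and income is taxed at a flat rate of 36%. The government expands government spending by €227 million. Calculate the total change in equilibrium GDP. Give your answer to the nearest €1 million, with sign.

MPC = 1 − MPS = 1 − 0.42 = 0.58.
Spending multiplier = 1/(1 − c(1−t)) = 1/(1 − 0.58×0.64) = 1/0.6288 ≈ 1.59.
ΔY = k × ΔG = (+€227 million) / 0.6288 ≈ +€361 million.

+€361 million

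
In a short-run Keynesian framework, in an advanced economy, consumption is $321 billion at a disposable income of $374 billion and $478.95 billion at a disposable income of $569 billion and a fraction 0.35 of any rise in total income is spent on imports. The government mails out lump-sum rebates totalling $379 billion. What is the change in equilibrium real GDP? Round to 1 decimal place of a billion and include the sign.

+$568.5 billion

MPC = ΔC/ΔYd = (478.95 − 321)/(569 − 374) = 157.95/195 = 0.81.
A lump-sum tax change of −$379 billion shifts disposable income by +$379 billion; first-round consumption changes by −c × ΔT = −0.81 × (−$379 billion) = +$306.99 billion.
Expenditure multiplier = 1/(1 − c + m) = 1/(1 − 0.81 + 0.35) = 1/0.54 ≈ 1.852.
The tax multiplier is −c × k = −1.5, so ΔY = k × (−c·ΔT) = (+$306.99 billion) / 0.54 = +$568.5 billion.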